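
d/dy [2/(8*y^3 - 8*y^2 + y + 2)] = 2*(-24*y^2 + 16*y - 1)/(8*y^3 - 8*y^2 + y + 2)^2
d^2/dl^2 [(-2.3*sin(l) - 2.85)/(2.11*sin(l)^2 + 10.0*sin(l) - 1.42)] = (10.23983*sin(l)^5 + 2.22394000000003*sin(l)^4 + 201.2729*sin(l)^3 + 275.68577*sin(l)^2 - 357.04984*sin(l) - 652.39834)/(2.11*sin(l)^2 + 10.0*sin(l) - 1.42)^3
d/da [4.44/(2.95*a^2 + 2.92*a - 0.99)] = (-26.196*a - 12.9648)/(2.95*a^2 + 2.92*a - 0.99)^2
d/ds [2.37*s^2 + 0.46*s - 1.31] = 4.74*s + 0.46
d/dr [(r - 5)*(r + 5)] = 2*r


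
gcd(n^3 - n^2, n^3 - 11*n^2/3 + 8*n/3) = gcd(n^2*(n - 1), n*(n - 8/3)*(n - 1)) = n^2 - n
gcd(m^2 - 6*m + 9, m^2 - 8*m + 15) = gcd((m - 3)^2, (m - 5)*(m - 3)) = m - 3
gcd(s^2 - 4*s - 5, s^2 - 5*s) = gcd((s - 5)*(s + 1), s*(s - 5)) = s - 5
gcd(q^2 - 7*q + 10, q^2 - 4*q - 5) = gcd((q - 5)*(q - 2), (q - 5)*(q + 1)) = q - 5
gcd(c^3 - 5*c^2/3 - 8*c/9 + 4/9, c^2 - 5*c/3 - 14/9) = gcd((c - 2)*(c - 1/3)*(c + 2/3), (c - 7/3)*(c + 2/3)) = c + 2/3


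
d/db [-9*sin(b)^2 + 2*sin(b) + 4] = 2*(1 - 9*sin(b))*cos(b)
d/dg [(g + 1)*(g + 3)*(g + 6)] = 3*g^2 + 20*g + 27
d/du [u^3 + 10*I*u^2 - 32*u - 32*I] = 3*u^2 + 20*I*u - 32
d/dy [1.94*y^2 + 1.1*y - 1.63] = 3.88*y + 1.1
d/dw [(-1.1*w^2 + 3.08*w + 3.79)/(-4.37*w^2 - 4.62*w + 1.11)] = (18.5416*w^2 + 30.6826*w + 20.9286)/(19.0969*w^4 + 40.3788*w^3 + 11.643*w^2 - 10.2564*w + 1.2321)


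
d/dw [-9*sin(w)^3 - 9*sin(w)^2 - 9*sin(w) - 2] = 9*(-2*sin(w) + 3*cos(w)^2 - 4)*cos(w)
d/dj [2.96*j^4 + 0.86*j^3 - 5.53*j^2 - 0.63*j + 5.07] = 11.84*j^3 + 2.58*j^2 - 11.06*j - 0.63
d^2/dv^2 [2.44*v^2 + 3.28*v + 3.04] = 4.88000000000000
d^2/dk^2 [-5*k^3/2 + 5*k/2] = -15*k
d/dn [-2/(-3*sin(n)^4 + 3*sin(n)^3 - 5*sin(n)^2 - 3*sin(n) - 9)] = 2*(-12*sin(n)^3 + 9*sin(n)^2 - 10*sin(n) - 3)*cos(n)/(3*sin(n)^4 - 3*sin(n)^3 + 5*sin(n)^2 + 3*sin(n) + 9)^2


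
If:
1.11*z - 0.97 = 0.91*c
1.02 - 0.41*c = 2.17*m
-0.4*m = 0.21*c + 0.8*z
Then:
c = -1.12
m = 0.68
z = -0.05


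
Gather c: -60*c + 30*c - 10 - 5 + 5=-30*c - 10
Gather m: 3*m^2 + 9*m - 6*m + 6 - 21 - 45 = 3*m^2 + 3*m - 60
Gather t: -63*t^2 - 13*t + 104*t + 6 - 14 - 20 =-63*t^2 + 91*t - 28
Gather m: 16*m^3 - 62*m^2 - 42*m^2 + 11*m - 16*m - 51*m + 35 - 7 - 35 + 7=16*m^3 - 104*m^2 - 56*m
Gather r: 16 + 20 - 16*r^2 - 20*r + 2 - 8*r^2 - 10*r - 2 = -24*r^2 - 30*r + 36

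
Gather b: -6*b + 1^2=1 - 6*b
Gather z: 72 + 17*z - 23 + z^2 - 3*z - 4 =z^2 + 14*z + 45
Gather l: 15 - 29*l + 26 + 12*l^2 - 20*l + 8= 12*l^2 - 49*l + 49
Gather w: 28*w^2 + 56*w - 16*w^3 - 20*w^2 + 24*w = -16*w^3 + 8*w^2 + 80*w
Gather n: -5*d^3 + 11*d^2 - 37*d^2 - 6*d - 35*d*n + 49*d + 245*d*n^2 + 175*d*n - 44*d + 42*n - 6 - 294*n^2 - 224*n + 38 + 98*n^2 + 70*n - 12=-5*d^3 - 26*d^2 - d + n^2*(245*d - 196) + n*(140*d - 112) + 20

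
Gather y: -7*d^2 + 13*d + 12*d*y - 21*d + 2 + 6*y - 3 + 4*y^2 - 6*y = -7*d^2 + 12*d*y - 8*d + 4*y^2 - 1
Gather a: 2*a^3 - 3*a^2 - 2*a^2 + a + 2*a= 2*a^3 - 5*a^2 + 3*a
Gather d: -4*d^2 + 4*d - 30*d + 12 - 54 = -4*d^2 - 26*d - 42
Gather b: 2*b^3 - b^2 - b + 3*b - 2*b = 2*b^3 - b^2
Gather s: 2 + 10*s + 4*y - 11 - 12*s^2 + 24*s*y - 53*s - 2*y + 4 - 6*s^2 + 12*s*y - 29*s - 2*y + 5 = -18*s^2 + s*(36*y - 72)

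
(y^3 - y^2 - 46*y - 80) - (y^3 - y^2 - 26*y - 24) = -20*y - 56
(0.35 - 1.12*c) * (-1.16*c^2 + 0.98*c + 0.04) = 1.2992*c^3 - 1.5036*c^2 + 0.2982*c + 0.014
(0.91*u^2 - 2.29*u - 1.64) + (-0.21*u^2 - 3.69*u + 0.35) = 0.7*u^2 - 5.98*u - 1.29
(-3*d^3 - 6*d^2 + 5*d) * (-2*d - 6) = 6*d^4 + 30*d^3 + 26*d^2 - 30*d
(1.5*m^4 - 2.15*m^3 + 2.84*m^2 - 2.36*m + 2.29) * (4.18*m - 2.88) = 6.27*m^5 - 13.307*m^4 + 18.0632*m^3 - 18.044*m^2 + 16.369*m - 6.5952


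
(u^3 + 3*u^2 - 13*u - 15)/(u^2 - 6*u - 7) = (u^2 + 2*u - 15)/(u - 7)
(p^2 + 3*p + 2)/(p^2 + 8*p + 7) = (p + 2)/(p + 7)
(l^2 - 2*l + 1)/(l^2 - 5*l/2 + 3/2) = 2*(l - 1)/(2*l - 3)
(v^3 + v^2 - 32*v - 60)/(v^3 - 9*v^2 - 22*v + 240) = (v + 2)/(v - 8)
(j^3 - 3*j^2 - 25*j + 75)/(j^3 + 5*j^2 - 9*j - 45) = (j - 5)/(j + 3)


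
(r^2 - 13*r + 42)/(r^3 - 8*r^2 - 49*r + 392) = (r - 6)/(r^2 - r - 56)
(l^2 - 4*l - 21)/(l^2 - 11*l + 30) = (l^2 - 4*l - 21)/(l^2 - 11*l + 30)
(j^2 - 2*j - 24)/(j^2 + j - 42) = (j + 4)/(j + 7)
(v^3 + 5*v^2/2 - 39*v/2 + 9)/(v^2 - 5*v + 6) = (v^2 + 11*v/2 - 3)/(v - 2)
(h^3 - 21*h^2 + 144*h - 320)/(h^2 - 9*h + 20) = (h^2 - 16*h + 64)/(h - 4)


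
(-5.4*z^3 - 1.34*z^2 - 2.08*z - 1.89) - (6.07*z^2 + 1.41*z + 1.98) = -5.4*z^3 - 7.41*z^2 - 3.49*z - 3.87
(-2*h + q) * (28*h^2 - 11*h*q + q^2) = -56*h^3 + 50*h^2*q - 13*h*q^2 + q^3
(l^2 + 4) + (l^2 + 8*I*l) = 2*l^2 + 8*I*l + 4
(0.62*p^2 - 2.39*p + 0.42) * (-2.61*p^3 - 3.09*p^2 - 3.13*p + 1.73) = -1.6182*p^5 + 4.3221*p^4 + 4.3483*p^3 + 7.2555*p^2 - 5.4493*p + 0.7266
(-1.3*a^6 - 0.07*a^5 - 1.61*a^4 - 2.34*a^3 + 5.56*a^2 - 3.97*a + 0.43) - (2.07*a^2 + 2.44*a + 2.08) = -1.3*a^6 - 0.07*a^5 - 1.61*a^4 - 2.34*a^3 + 3.49*a^2 - 6.41*a - 1.65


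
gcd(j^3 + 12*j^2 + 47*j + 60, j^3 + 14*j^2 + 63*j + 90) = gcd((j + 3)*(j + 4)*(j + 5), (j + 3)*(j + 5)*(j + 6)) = j^2 + 8*j + 15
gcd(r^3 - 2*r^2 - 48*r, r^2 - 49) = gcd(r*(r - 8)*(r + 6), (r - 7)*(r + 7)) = 1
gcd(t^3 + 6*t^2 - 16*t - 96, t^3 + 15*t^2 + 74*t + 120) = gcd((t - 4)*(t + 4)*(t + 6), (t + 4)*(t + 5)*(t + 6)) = t^2 + 10*t + 24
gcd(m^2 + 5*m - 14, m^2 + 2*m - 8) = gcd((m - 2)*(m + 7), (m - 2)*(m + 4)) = m - 2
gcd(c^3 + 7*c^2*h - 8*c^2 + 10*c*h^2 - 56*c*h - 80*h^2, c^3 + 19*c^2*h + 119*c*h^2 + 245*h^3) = c + 5*h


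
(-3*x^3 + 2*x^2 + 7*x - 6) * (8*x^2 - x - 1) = -24*x^5 + 19*x^4 + 57*x^3 - 57*x^2 - x + 6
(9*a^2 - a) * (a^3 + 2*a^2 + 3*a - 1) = 9*a^5 + 17*a^4 + 25*a^3 - 12*a^2 + a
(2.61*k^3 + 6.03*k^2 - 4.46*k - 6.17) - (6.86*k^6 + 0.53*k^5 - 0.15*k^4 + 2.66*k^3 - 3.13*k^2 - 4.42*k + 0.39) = -6.86*k^6 - 0.53*k^5 + 0.15*k^4 - 0.0500000000000003*k^3 + 9.16*k^2 - 0.04*k - 6.56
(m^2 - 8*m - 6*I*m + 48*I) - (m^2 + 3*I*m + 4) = -8*m - 9*I*m - 4 + 48*I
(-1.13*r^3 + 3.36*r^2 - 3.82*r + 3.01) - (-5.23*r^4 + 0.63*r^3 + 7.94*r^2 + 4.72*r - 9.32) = 5.23*r^4 - 1.76*r^3 - 4.58*r^2 - 8.54*r + 12.33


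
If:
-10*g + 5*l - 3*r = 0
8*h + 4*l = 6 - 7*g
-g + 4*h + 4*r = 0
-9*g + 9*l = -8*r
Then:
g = 402/1391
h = 57/214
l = 6/13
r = -270/1391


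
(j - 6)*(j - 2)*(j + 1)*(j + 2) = j^4 - 5*j^3 - 10*j^2 + 20*j + 24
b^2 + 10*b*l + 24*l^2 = (b + 4*l)*(b + 6*l)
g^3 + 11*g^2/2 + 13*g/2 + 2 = (g + 1/2)*(g + 1)*(g + 4)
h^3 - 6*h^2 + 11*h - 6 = (h - 3)*(h - 2)*(h - 1)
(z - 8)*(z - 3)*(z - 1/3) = z^3 - 34*z^2/3 + 83*z/3 - 8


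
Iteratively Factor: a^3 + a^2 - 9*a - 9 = (a + 3)*(a^2 - 2*a - 3) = (a - 3)*(a + 3)*(a + 1)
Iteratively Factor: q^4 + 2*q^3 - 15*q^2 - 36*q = (q + 3)*(q^3 - q^2 - 12*q) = (q - 4)*(q + 3)*(q^2 + 3*q) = (q - 4)*(q + 3)^2*(q)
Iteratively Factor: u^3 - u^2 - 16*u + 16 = (u - 4)*(u^2 + 3*u - 4) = (u - 4)*(u - 1)*(u + 4)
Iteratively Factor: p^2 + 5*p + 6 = (p + 2)*(p + 3)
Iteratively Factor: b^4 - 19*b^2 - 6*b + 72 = (b + 3)*(b^3 - 3*b^2 - 10*b + 24) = (b - 2)*(b + 3)*(b^2 - b - 12) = (b - 2)*(b + 3)^2*(b - 4)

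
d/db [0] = 0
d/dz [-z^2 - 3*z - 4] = -2*z - 3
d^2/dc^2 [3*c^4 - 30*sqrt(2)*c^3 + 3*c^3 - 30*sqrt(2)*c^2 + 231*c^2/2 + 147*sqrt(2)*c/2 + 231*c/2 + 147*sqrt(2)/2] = 36*c^2 - 180*sqrt(2)*c + 18*c - 60*sqrt(2) + 231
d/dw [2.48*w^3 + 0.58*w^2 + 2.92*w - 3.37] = 7.44*w^2 + 1.16*w + 2.92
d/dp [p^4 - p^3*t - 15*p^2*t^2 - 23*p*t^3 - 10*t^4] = 4*p^3 - 3*p^2*t - 30*p*t^2 - 23*t^3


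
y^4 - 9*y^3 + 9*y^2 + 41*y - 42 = (y - 7)*(y - 3)*(y - 1)*(y + 2)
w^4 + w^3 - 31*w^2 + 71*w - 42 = (w - 3)*(w - 2)*(w - 1)*(w + 7)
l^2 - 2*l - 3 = (l - 3)*(l + 1)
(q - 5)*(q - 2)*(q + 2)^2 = q^4 - 3*q^3 - 14*q^2 + 12*q + 40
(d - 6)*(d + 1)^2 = d^3 - 4*d^2 - 11*d - 6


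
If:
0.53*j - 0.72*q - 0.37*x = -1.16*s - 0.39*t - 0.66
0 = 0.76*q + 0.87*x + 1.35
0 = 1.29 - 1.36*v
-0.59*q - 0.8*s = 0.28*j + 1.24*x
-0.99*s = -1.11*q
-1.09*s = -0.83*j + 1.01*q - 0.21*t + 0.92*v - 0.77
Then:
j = 5.65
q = 0.85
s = 0.95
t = -12.81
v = 0.95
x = -2.29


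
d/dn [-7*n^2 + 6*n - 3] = 6 - 14*n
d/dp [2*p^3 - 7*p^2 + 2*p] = 6*p^2 - 14*p + 2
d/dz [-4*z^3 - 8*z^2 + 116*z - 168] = -12*z^2 - 16*z + 116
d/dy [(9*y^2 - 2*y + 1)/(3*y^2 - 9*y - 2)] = (-75*y^2 - 42*y + 13)/(9*y^4 - 54*y^3 + 69*y^2 + 36*y + 4)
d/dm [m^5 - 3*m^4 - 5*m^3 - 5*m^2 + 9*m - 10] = 5*m^4 - 12*m^3 - 15*m^2 - 10*m + 9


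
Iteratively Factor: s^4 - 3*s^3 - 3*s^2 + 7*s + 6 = (s + 1)*(s^3 - 4*s^2 + s + 6) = (s - 3)*(s + 1)*(s^2 - s - 2) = (s - 3)*(s + 1)^2*(s - 2)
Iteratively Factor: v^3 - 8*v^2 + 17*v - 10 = (v - 2)*(v^2 - 6*v + 5) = (v - 5)*(v - 2)*(v - 1)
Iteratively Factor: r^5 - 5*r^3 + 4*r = (r - 2)*(r^4 + 2*r^3 - r^2 - 2*r) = (r - 2)*(r + 1)*(r^3 + r^2 - 2*r) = (r - 2)*(r + 1)*(r + 2)*(r^2 - r) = (r - 2)*(r - 1)*(r + 1)*(r + 2)*(r)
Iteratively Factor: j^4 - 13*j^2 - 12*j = (j + 3)*(j^3 - 3*j^2 - 4*j) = (j + 1)*(j + 3)*(j^2 - 4*j) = j*(j + 1)*(j + 3)*(j - 4)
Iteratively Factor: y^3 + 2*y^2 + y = (y + 1)*(y^2 + y) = y*(y + 1)*(y + 1)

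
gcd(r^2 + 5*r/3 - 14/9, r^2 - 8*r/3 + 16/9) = 1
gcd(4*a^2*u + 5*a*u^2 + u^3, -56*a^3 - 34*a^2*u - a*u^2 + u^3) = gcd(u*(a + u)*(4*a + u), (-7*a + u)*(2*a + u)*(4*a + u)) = 4*a + u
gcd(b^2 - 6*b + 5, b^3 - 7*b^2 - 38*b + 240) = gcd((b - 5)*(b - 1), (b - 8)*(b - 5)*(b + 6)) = b - 5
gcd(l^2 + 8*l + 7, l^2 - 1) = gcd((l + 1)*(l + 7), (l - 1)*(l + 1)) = l + 1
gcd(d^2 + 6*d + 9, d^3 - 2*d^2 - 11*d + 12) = d + 3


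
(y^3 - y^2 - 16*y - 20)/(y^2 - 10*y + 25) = (y^2 + 4*y + 4)/(y - 5)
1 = 1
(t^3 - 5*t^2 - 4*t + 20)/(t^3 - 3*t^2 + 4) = (t^2 - 3*t - 10)/(t^2 - t - 2)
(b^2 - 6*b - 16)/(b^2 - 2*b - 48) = (b + 2)/(b + 6)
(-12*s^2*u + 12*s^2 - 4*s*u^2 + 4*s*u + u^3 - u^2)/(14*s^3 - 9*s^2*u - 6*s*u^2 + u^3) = (-6*s*u + 6*s + u^2 - u)/(7*s^2 - 8*s*u + u^2)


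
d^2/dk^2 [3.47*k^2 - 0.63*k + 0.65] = 6.94000000000000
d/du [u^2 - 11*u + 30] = 2*u - 11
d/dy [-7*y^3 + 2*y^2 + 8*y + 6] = -21*y^2 + 4*y + 8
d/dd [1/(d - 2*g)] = -1/(d - 2*g)^2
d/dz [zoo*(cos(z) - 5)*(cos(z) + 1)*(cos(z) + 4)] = zoo*(cos(z)^2 + 1)*sin(z)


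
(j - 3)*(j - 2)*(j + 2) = j^3 - 3*j^2 - 4*j + 12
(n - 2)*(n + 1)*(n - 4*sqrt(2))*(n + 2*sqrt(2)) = n^4 - 2*sqrt(2)*n^3 - n^3 - 18*n^2 + 2*sqrt(2)*n^2 + 4*sqrt(2)*n + 16*n + 32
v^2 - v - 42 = (v - 7)*(v + 6)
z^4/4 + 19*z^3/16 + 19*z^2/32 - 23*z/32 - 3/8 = (z/4 + 1)*(z - 3/4)*(z + 1/2)*(z + 1)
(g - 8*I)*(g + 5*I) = g^2 - 3*I*g + 40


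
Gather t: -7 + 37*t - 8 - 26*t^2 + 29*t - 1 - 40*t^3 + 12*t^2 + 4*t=-40*t^3 - 14*t^2 + 70*t - 16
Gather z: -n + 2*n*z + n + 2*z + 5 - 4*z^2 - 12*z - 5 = -4*z^2 + z*(2*n - 10)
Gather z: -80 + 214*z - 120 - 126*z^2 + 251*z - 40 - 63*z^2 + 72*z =-189*z^2 + 537*z - 240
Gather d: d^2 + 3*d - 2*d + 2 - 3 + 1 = d^2 + d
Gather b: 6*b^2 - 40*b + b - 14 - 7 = 6*b^2 - 39*b - 21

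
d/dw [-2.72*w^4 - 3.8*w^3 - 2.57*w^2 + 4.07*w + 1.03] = -10.88*w^3 - 11.4*w^2 - 5.14*w + 4.07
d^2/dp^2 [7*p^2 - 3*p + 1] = 14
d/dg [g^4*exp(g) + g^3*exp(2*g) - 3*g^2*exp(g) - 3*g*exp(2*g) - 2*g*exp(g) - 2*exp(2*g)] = (g^4 + 2*g^3*exp(g) + 4*g^3 + 3*g^2*exp(g) - 3*g^2 - 6*g*exp(g) - 8*g - 7*exp(g) - 2)*exp(g)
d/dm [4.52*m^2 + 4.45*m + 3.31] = 9.04*m + 4.45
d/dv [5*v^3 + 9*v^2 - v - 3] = 15*v^2 + 18*v - 1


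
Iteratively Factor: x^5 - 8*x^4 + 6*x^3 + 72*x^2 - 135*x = (x - 3)*(x^4 - 5*x^3 - 9*x^2 + 45*x) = (x - 5)*(x - 3)*(x^3 - 9*x) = x*(x - 5)*(x - 3)*(x^2 - 9) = x*(x - 5)*(x - 3)*(x + 3)*(x - 3)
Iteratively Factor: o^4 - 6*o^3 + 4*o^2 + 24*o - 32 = (o + 2)*(o^3 - 8*o^2 + 20*o - 16) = (o - 2)*(o + 2)*(o^2 - 6*o + 8) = (o - 4)*(o - 2)*(o + 2)*(o - 2)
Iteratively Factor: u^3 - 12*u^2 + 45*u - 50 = (u - 5)*(u^2 - 7*u + 10) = (u - 5)*(u - 2)*(u - 5)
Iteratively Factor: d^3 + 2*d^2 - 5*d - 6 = (d + 1)*(d^2 + d - 6) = (d - 2)*(d + 1)*(d + 3)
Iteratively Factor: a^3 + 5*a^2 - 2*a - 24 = (a + 4)*(a^2 + a - 6) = (a + 3)*(a + 4)*(a - 2)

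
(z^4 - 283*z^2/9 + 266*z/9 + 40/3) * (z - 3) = z^5 - 3*z^4 - 283*z^3/9 + 1115*z^2/9 - 226*z/3 - 40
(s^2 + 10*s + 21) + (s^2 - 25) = 2*s^2 + 10*s - 4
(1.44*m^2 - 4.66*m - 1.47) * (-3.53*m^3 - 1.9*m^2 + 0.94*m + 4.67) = -5.0832*m^5 + 13.7138*m^4 + 15.3967*m^3 + 5.1374*m^2 - 23.144*m - 6.8649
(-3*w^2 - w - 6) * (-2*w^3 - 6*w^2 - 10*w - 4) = 6*w^5 + 20*w^4 + 48*w^3 + 58*w^2 + 64*w + 24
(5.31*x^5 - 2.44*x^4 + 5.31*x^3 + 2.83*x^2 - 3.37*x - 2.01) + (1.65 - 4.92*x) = 5.31*x^5 - 2.44*x^4 + 5.31*x^3 + 2.83*x^2 - 8.29*x - 0.36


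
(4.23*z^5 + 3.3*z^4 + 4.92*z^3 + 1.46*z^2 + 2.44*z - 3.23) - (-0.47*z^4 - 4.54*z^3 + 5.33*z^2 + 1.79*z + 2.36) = 4.23*z^5 + 3.77*z^4 + 9.46*z^3 - 3.87*z^2 + 0.65*z - 5.59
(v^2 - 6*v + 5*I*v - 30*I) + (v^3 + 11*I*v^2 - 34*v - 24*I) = v^3 + v^2 + 11*I*v^2 - 40*v + 5*I*v - 54*I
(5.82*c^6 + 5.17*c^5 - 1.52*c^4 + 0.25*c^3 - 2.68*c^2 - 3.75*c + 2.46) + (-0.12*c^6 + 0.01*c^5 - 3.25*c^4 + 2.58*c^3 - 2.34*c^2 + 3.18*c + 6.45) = 5.7*c^6 + 5.18*c^5 - 4.77*c^4 + 2.83*c^3 - 5.02*c^2 - 0.57*c + 8.91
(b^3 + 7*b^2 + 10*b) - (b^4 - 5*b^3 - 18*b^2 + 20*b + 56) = -b^4 + 6*b^3 + 25*b^2 - 10*b - 56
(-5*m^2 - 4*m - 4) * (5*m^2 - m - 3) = -25*m^4 - 15*m^3 - m^2 + 16*m + 12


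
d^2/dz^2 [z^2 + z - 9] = 2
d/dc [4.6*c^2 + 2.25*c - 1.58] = 9.2*c + 2.25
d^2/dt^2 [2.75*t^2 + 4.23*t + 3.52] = 5.50000000000000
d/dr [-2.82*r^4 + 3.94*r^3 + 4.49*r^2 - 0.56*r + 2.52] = -11.28*r^3 + 11.82*r^2 + 8.98*r - 0.56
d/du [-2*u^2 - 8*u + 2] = -4*u - 8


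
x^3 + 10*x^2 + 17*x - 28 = (x - 1)*(x + 4)*(x + 7)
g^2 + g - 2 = (g - 1)*(g + 2)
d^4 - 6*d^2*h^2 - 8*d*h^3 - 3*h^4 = (d - 3*h)*(d + h)^3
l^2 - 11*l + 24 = (l - 8)*(l - 3)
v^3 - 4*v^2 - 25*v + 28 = (v - 7)*(v - 1)*(v + 4)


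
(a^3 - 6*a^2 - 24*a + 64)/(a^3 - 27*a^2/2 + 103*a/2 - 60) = 2*(a^2 + 2*a - 8)/(2*a^2 - 11*a + 15)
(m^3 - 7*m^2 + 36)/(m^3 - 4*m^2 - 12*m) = (m - 3)/m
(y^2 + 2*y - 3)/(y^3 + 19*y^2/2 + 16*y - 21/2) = 2*(y - 1)/(2*y^2 + 13*y - 7)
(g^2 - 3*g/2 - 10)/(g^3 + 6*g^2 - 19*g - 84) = (g + 5/2)/(g^2 + 10*g + 21)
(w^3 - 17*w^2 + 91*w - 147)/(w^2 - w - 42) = (w^2 - 10*w + 21)/(w + 6)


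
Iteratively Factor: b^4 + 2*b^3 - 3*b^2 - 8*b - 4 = (b + 1)*(b^3 + b^2 - 4*b - 4) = (b + 1)*(b + 2)*(b^2 - b - 2) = (b - 2)*(b + 1)*(b + 2)*(b + 1)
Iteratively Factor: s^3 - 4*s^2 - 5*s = (s + 1)*(s^2 - 5*s) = (s - 5)*(s + 1)*(s)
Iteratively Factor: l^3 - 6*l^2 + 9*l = (l - 3)*(l^2 - 3*l) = (l - 3)^2*(l)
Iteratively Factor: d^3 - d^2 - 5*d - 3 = (d - 3)*(d^2 + 2*d + 1) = (d - 3)*(d + 1)*(d + 1)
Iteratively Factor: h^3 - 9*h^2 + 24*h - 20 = (h - 2)*(h^2 - 7*h + 10) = (h - 5)*(h - 2)*(h - 2)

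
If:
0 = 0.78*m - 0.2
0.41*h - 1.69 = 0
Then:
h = 4.12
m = 0.26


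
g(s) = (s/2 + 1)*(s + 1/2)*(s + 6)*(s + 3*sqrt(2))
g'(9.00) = 3511.73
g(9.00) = 10378.92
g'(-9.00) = -341.39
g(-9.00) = 424.59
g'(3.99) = 676.01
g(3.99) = 1105.98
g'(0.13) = 44.04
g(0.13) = 17.98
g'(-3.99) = 6.47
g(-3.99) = 1.76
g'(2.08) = 245.92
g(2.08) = 268.88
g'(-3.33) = 1.67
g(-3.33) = 4.59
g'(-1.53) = -5.13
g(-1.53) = -2.93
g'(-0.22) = 26.39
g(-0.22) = 5.79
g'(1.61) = 178.65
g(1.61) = 169.63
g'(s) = (s/2 + 1)*(s + 1/2)*(s + 6) + (s/2 + 1)*(s + 1/2)*(s + 3*sqrt(2)) + (s/2 + 1)*(s + 6)*(s + 3*sqrt(2)) + (s + 1/2)*(s + 6)*(s + 3*sqrt(2))/2 = 2*s^3 + 9*sqrt(2)*s^2/2 + 51*s^2/4 + 16*s + 51*sqrt(2)*s/2 + 3 + 24*sqrt(2)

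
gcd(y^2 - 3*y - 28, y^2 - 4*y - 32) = y + 4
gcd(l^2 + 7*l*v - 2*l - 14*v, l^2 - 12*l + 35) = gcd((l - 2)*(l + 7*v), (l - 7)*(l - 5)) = 1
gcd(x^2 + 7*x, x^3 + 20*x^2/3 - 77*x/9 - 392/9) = x + 7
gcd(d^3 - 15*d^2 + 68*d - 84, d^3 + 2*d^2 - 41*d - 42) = d - 6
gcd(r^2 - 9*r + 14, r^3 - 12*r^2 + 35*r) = r - 7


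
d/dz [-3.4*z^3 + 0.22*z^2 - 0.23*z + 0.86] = -10.2*z^2 + 0.44*z - 0.23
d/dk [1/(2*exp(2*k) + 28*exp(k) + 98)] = (-exp(k) - 7)*exp(k)/(exp(2*k) + 14*exp(k) + 49)^2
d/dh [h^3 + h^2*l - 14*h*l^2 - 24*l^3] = 3*h^2 + 2*h*l - 14*l^2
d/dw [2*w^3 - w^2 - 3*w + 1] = 6*w^2 - 2*w - 3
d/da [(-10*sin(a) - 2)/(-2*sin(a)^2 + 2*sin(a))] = (-5*cos(a) - 2/tan(a) + cos(a)/sin(a)^2)/(sin(a) - 1)^2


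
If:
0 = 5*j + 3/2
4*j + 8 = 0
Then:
No Solution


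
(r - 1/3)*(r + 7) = r^2 + 20*r/3 - 7/3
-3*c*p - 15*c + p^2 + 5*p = (-3*c + p)*(p + 5)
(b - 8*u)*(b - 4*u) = b^2 - 12*b*u + 32*u^2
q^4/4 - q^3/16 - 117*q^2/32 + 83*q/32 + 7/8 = (q/4 + 1)*(q - 7/2)*(q - 1)*(q + 1/4)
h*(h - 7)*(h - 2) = h^3 - 9*h^2 + 14*h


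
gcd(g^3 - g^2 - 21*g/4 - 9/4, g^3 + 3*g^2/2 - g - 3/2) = g + 3/2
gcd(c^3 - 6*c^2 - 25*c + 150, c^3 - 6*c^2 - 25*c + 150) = c^3 - 6*c^2 - 25*c + 150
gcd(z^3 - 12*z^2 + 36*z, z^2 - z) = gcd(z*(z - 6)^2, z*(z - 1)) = z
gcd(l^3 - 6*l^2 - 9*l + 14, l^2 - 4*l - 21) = l - 7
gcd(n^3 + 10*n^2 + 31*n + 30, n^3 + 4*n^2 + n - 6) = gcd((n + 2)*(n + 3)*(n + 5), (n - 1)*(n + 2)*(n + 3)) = n^2 + 5*n + 6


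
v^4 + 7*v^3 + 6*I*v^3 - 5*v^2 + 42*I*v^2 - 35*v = v*(v + 7)*(v + I)*(v + 5*I)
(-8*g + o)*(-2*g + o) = 16*g^2 - 10*g*o + o^2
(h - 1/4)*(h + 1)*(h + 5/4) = h^3 + 2*h^2 + 11*h/16 - 5/16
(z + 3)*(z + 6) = z^2 + 9*z + 18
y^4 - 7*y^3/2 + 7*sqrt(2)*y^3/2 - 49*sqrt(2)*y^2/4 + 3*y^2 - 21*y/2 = y*(y - 7/2)*(y + sqrt(2)/2)*(y + 3*sqrt(2))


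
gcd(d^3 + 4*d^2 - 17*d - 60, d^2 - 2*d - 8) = d - 4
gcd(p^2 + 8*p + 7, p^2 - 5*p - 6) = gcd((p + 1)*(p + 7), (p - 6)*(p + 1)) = p + 1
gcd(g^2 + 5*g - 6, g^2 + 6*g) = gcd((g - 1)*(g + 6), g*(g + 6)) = g + 6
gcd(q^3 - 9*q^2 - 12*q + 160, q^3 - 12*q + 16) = q + 4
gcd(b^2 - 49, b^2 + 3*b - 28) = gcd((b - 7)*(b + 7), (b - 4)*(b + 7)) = b + 7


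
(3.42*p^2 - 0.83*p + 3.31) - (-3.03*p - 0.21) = 3.42*p^2 + 2.2*p + 3.52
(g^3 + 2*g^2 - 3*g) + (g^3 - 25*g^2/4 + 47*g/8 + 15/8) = 2*g^3 - 17*g^2/4 + 23*g/8 + 15/8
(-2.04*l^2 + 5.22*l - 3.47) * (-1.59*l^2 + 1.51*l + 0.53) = 3.2436*l^4 - 11.3802*l^3 + 12.3183*l^2 - 2.4731*l - 1.8391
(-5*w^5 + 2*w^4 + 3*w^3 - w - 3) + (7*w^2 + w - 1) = -5*w^5 + 2*w^4 + 3*w^3 + 7*w^2 - 4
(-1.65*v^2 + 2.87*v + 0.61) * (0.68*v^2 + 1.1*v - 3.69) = -1.122*v^4 + 0.1366*v^3 + 9.6603*v^2 - 9.9193*v - 2.2509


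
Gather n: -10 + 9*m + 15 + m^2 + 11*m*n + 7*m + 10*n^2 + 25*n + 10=m^2 + 16*m + 10*n^2 + n*(11*m + 25) + 15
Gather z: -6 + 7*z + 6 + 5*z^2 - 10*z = 5*z^2 - 3*z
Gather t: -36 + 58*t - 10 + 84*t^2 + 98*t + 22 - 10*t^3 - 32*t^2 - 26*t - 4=-10*t^3 + 52*t^2 + 130*t - 28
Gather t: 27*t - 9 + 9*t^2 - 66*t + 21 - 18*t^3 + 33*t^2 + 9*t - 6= -18*t^3 + 42*t^2 - 30*t + 6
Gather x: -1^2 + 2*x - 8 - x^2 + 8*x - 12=-x^2 + 10*x - 21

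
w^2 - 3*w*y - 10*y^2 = (w - 5*y)*(w + 2*y)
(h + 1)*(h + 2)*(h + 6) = h^3 + 9*h^2 + 20*h + 12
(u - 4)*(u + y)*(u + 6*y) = u^3 + 7*u^2*y - 4*u^2 + 6*u*y^2 - 28*u*y - 24*y^2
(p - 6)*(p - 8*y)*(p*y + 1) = p^3*y - 8*p^2*y^2 - 6*p^2*y + p^2 + 48*p*y^2 - 8*p*y - 6*p + 48*y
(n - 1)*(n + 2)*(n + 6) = n^3 + 7*n^2 + 4*n - 12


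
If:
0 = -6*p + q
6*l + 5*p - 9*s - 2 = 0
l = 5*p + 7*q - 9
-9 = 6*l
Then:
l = -3/2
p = 15/94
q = 45/47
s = -959/846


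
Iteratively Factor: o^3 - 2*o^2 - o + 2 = (o - 1)*(o^2 - o - 2) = (o - 1)*(o + 1)*(o - 2)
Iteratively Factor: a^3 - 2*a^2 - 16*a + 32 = (a - 2)*(a^2 - 16) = (a - 4)*(a - 2)*(a + 4)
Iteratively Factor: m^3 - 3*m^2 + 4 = (m - 2)*(m^2 - m - 2) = (m - 2)*(m + 1)*(m - 2)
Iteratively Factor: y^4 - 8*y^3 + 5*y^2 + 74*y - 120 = (y - 4)*(y^3 - 4*y^2 - 11*y + 30) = (y - 4)*(y + 3)*(y^2 - 7*y + 10) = (y - 5)*(y - 4)*(y + 3)*(y - 2)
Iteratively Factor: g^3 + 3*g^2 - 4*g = (g + 4)*(g^2 - g) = (g - 1)*(g + 4)*(g)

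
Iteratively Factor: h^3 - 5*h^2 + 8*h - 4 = (h - 2)*(h^2 - 3*h + 2) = (h - 2)*(h - 1)*(h - 2)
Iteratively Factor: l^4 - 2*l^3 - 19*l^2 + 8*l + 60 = (l + 3)*(l^3 - 5*l^2 - 4*l + 20) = (l - 2)*(l + 3)*(l^2 - 3*l - 10) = (l - 2)*(l + 2)*(l + 3)*(l - 5)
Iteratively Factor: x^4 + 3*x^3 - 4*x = (x + 2)*(x^3 + x^2 - 2*x) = x*(x + 2)*(x^2 + x - 2) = x*(x - 1)*(x + 2)*(x + 2)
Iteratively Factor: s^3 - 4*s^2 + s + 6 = (s - 2)*(s^2 - 2*s - 3) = (s - 2)*(s + 1)*(s - 3)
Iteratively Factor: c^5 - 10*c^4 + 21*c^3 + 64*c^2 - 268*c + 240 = (c - 2)*(c^4 - 8*c^3 + 5*c^2 + 74*c - 120) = (c - 5)*(c - 2)*(c^3 - 3*c^2 - 10*c + 24) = (c - 5)*(c - 2)*(c + 3)*(c^2 - 6*c + 8) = (c - 5)*(c - 2)^2*(c + 3)*(c - 4)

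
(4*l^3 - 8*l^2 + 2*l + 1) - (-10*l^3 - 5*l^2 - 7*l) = 14*l^3 - 3*l^2 + 9*l + 1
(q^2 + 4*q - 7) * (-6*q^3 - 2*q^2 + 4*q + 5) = -6*q^5 - 26*q^4 + 38*q^3 + 35*q^2 - 8*q - 35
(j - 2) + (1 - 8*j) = -7*j - 1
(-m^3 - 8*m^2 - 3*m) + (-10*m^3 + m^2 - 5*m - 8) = -11*m^3 - 7*m^2 - 8*m - 8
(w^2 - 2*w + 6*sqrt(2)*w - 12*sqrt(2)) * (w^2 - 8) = w^4 - 2*w^3 + 6*sqrt(2)*w^3 - 12*sqrt(2)*w^2 - 8*w^2 - 48*sqrt(2)*w + 16*w + 96*sqrt(2)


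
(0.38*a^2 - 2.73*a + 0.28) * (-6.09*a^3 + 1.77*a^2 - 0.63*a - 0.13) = -2.3142*a^5 + 17.2983*a^4 - 6.7767*a^3 + 2.1661*a^2 + 0.1785*a - 0.0364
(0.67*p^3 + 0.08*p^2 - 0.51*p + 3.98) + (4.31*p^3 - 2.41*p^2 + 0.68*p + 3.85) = 4.98*p^3 - 2.33*p^2 + 0.17*p + 7.83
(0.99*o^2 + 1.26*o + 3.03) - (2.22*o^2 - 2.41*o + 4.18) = -1.23*o^2 + 3.67*o - 1.15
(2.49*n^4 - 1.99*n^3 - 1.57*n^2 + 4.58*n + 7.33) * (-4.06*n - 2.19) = -10.1094*n^5 + 2.6263*n^4 + 10.7323*n^3 - 15.1565*n^2 - 39.79*n - 16.0527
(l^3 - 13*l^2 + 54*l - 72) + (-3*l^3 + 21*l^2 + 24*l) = -2*l^3 + 8*l^2 + 78*l - 72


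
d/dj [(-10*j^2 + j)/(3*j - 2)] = 2*(-15*j^2 + 20*j - 1)/(9*j^2 - 12*j + 4)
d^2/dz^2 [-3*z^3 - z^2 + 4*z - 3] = -18*z - 2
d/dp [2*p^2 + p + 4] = 4*p + 1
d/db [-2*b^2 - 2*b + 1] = -4*b - 2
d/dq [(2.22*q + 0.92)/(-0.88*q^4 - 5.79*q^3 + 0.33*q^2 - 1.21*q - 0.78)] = (5.8608*q^4 + 28.946*q^3 + 15.2478*q^2 - 0.6072*q - 0.6184)/(0.7744*q^8 + 10.1904*q^7 + 32.9433*q^6 - 1.6918*q^5 + 15.4935*q^4 + 8.2338*q^3 + 0.9493*q^2 + 1.8876*q + 0.6084)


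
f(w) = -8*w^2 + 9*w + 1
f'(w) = 9 - 16*w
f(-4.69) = -217.18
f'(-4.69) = 84.04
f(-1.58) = -33.19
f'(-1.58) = 34.28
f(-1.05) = -17.27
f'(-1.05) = 25.80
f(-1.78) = -40.37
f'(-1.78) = 37.48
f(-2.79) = -86.38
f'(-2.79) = 53.64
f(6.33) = -262.58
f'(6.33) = -92.28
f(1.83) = -9.32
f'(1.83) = -20.28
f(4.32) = -109.42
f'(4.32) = -60.12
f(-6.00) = -341.00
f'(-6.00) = 105.00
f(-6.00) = -341.00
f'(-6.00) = 105.00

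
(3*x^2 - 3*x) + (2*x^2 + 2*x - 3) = 5*x^2 - x - 3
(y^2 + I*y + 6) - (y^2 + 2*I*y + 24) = -I*y - 18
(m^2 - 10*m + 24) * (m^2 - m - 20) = m^4 - 11*m^3 + 14*m^2 + 176*m - 480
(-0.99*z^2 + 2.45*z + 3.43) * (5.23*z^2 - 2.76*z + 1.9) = -5.1777*z^4 + 15.5459*z^3 + 9.2959*z^2 - 4.8118*z + 6.517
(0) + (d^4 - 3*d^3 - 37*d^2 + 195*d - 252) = d^4 - 3*d^3 - 37*d^2 + 195*d - 252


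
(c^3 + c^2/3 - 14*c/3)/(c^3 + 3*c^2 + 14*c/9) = 3*(c - 2)/(3*c + 2)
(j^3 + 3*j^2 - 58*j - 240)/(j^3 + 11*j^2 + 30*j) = (j - 8)/j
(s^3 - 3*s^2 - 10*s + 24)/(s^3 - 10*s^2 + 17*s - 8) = (s^3 - 3*s^2 - 10*s + 24)/(s^3 - 10*s^2 + 17*s - 8)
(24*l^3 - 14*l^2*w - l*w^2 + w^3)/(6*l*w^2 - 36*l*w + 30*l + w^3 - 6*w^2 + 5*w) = (24*l^3 - 14*l^2*w - l*w^2 + w^3)/(6*l*w^2 - 36*l*w + 30*l + w^3 - 6*w^2 + 5*w)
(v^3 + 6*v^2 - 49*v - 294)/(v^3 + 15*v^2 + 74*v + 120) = (v^2 - 49)/(v^2 + 9*v + 20)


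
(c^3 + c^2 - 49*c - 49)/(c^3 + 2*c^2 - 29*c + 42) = (c^2 - 6*c - 7)/(c^2 - 5*c + 6)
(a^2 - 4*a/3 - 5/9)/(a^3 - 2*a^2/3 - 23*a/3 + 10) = (a + 1/3)/(a^2 + a - 6)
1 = 1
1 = 1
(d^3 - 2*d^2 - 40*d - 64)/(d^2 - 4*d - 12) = (d^2 - 4*d - 32)/(d - 6)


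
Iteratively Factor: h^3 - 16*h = (h + 4)*(h^2 - 4*h) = h*(h + 4)*(h - 4)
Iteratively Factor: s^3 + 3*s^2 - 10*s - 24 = (s - 3)*(s^2 + 6*s + 8) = (s - 3)*(s + 4)*(s + 2)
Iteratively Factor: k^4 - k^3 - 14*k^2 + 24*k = (k)*(k^3 - k^2 - 14*k + 24) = k*(k - 2)*(k^2 + k - 12) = k*(k - 3)*(k - 2)*(k + 4)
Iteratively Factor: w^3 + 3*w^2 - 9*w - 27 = (w + 3)*(w^2 - 9) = (w + 3)^2*(w - 3)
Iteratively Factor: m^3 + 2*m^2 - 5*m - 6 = (m + 3)*(m^2 - m - 2) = (m - 2)*(m + 3)*(m + 1)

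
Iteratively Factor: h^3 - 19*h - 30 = (h + 3)*(h^2 - 3*h - 10) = (h + 2)*(h + 3)*(h - 5)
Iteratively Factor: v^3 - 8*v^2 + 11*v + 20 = (v - 5)*(v^2 - 3*v - 4) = (v - 5)*(v - 4)*(v + 1)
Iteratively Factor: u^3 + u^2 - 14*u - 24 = (u - 4)*(u^2 + 5*u + 6) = (u - 4)*(u + 2)*(u + 3)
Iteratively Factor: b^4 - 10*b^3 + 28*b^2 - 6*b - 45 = (b - 3)*(b^3 - 7*b^2 + 7*b + 15) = (b - 3)*(b + 1)*(b^2 - 8*b + 15) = (b - 3)^2*(b + 1)*(b - 5)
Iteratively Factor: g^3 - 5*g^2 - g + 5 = (g - 5)*(g^2 - 1) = (g - 5)*(g + 1)*(g - 1)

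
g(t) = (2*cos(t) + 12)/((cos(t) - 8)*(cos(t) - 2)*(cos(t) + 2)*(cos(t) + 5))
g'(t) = -2*sin(t)/((cos(t) - 8)*(cos(t) - 2)*(cos(t) + 2)*(cos(t) + 5)) + (2*cos(t) + 12)*sin(t)/((cos(t) - 8)*(cos(t) - 2)*(cos(t) + 2)*(cos(t) + 5)^2) + (2*cos(t) + 12)*sin(t)/((cos(t) - 8)*(cos(t) - 2)*(cos(t) + 2)^2*(cos(t) + 5)) + (2*cos(t) + 12)*sin(t)/((cos(t) - 8)*(cos(t) - 2)^2*(cos(t) + 2)*(cos(t) + 5)) + (2*cos(t) + 12)*sin(t)/((cos(t) - 8)^2*(cos(t) - 2)*(cos(t) + 2)*(cos(t) + 5))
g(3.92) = 0.08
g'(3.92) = -0.02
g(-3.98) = 0.08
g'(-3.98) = 0.02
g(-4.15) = 0.08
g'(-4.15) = 0.01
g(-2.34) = 0.08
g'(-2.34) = -0.02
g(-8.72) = 0.08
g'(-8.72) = -0.02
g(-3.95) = 0.08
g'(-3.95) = 0.02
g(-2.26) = 0.08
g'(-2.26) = -0.02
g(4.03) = 0.08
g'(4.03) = -0.02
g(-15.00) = 0.08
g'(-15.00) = -0.02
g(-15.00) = 0.08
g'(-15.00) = -0.02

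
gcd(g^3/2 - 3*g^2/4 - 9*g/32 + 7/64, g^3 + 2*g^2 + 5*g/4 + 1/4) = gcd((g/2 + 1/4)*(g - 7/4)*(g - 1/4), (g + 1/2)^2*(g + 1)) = g + 1/2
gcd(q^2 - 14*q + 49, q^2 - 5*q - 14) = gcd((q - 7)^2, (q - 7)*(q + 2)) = q - 7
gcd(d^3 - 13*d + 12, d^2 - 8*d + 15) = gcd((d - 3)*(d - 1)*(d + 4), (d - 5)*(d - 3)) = d - 3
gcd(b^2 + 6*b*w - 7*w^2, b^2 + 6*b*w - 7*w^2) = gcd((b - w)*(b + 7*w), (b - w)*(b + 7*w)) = -b^2 - 6*b*w + 7*w^2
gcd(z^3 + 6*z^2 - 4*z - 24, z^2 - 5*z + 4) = 1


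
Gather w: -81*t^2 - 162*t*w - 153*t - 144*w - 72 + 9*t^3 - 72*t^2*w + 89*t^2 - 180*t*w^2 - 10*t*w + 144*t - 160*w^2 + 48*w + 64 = 9*t^3 + 8*t^2 - 9*t + w^2*(-180*t - 160) + w*(-72*t^2 - 172*t - 96) - 8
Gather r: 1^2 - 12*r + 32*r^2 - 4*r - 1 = 32*r^2 - 16*r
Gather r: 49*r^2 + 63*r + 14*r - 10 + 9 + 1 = 49*r^2 + 77*r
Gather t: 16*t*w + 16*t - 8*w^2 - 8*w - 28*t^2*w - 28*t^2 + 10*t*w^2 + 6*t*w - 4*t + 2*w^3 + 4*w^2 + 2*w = t^2*(-28*w - 28) + t*(10*w^2 + 22*w + 12) + 2*w^3 - 4*w^2 - 6*w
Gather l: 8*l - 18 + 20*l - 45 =28*l - 63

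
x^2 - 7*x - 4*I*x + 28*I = (x - 7)*(x - 4*I)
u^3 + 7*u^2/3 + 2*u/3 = u*(u + 1/3)*(u + 2)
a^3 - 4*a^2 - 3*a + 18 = (a - 3)^2*(a + 2)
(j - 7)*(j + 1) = j^2 - 6*j - 7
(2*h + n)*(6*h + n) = 12*h^2 + 8*h*n + n^2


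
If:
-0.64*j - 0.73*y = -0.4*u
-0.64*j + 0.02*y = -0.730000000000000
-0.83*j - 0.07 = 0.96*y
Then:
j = 1.11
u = -0.11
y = -1.03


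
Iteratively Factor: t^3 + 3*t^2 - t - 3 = (t - 1)*(t^2 + 4*t + 3) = (t - 1)*(t + 3)*(t + 1)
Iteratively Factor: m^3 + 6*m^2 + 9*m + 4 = (m + 4)*(m^2 + 2*m + 1) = (m + 1)*(m + 4)*(m + 1)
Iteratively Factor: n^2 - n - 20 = (n - 5)*(n + 4)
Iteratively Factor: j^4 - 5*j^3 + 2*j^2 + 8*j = (j + 1)*(j^3 - 6*j^2 + 8*j) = j*(j + 1)*(j^2 - 6*j + 8) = j*(j - 4)*(j + 1)*(j - 2)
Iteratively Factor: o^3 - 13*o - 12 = (o + 1)*(o^2 - o - 12) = (o - 4)*(o + 1)*(o + 3)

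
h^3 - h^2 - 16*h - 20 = (h - 5)*(h + 2)^2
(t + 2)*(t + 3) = t^2 + 5*t + 6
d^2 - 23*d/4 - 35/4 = (d - 7)*(d + 5/4)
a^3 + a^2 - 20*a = a*(a - 4)*(a + 5)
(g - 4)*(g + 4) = g^2 - 16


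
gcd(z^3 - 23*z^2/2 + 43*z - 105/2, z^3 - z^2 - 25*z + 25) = z - 5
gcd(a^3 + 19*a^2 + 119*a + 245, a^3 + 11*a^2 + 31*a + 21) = a + 7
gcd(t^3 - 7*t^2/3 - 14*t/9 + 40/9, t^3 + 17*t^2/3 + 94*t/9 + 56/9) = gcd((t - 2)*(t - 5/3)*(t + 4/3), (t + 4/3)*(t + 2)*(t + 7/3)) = t + 4/3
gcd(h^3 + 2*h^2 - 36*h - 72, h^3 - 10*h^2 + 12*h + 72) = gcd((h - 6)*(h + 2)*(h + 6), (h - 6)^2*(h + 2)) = h^2 - 4*h - 12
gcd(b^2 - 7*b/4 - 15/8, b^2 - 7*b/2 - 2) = 1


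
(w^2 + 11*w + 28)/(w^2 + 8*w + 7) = (w + 4)/(w + 1)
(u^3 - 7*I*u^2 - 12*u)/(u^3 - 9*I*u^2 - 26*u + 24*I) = u/(u - 2*I)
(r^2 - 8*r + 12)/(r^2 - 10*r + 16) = (r - 6)/(r - 8)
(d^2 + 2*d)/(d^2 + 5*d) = (d + 2)/(d + 5)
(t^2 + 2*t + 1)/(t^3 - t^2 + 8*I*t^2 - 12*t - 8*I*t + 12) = (t^2 + 2*t + 1)/(t^3 + t^2*(-1 + 8*I) + t*(-12 - 8*I) + 12)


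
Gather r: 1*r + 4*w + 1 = r + 4*w + 1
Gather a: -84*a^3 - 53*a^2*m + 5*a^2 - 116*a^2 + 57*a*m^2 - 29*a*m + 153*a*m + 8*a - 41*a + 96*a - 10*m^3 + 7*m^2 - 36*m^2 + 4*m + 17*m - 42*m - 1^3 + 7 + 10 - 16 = -84*a^3 + a^2*(-53*m - 111) + a*(57*m^2 + 124*m + 63) - 10*m^3 - 29*m^2 - 21*m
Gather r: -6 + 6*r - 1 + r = 7*r - 7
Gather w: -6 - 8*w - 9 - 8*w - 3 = -16*w - 18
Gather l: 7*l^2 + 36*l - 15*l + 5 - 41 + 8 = 7*l^2 + 21*l - 28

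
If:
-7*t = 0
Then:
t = 0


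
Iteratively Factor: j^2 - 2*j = (j)*(j - 2)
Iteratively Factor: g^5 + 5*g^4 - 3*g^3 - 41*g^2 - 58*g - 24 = (g - 3)*(g^4 + 8*g^3 + 21*g^2 + 22*g + 8) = (g - 3)*(g + 1)*(g^3 + 7*g^2 + 14*g + 8) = (g - 3)*(g + 1)*(g + 2)*(g^2 + 5*g + 4) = (g - 3)*(g + 1)^2*(g + 2)*(g + 4)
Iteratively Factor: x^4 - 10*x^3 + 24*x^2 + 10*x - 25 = (x + 1)*(x^3 - 11*x^2 + 35*x - 25) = (x - 5)*(x + 1)*(x^2 - 6*x + 5) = (x - 5)^2*(x + 1)*(x - 1)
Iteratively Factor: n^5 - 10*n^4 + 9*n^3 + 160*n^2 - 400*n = (n - 5)*(n^4 - 5*n^3 - 16*n^2 + 80*n) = n*(n - 5)*(n^3 - 5*n^2 - 16*n + 80) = n*(n - 5)*(n - 4)*(n^2 - n - 20) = n*(n - 5)^2*(n - 4)*(n + 4)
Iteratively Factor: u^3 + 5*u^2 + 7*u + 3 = (u + 1)*(u^2 + 4*u + 3) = (u + 1)^2*(u + 3)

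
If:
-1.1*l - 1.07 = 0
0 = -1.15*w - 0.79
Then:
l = -0.97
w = -0.69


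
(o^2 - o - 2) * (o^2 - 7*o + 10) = o^4 - 8*o^3 + 15*o^2 + 4*o - 20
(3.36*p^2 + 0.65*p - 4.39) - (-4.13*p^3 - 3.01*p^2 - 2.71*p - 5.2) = 4.13*p^3 + 6.37*p^2 + 3.36*p + 0.81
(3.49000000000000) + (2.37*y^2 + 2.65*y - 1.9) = 2.37*y^2 + 2.65*y + 1.59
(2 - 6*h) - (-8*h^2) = 8*h^2 - 6*h + 2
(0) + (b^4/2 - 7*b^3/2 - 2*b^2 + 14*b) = b^4/2 - 7*b^3/2 - 2*b^2 + 14*b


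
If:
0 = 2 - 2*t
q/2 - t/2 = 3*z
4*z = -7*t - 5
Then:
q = -17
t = 1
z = -3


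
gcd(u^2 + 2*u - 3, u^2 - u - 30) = 1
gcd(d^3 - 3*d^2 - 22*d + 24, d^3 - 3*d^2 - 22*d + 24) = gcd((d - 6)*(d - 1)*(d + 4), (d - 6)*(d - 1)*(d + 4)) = d^3 - 3*d^2 - 22*d + 24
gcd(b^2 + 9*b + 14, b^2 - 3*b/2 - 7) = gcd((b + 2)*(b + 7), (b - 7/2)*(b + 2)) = b + 2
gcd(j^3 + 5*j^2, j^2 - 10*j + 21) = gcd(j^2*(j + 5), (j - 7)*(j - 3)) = 1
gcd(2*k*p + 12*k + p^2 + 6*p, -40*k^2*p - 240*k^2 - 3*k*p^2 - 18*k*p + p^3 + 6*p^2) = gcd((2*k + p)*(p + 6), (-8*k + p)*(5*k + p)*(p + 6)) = p + 6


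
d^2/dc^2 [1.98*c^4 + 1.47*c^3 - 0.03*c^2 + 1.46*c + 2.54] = 23.76*c^2 + 8.82*c - 0.06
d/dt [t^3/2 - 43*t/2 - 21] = 3*t^2/2 - 43/2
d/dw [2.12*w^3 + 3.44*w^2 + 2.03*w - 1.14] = 6.36*w^2 + 6.88*w + 2.03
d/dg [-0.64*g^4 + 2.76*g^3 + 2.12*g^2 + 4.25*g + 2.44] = -2.56*g^3 + 8.28*g^2 + 4.24*g + 4.25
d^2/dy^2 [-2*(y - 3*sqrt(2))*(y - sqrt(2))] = -4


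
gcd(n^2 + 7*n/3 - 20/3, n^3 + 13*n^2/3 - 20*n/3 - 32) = n + 4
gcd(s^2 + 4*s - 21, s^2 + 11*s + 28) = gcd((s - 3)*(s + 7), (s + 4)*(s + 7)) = s + 7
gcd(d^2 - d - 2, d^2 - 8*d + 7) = 1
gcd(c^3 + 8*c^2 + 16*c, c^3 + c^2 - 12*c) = c^2 + 4*c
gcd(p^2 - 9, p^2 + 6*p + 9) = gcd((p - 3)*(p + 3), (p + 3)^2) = p + 3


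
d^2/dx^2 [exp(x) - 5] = exp(x)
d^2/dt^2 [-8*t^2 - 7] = -16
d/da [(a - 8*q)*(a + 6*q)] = 2*a - 2*q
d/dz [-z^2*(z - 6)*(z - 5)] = z*(-4*z^2 + 33*z - 60)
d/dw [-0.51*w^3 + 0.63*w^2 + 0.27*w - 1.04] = -1.53*w^2 + 1.26*w + 0.27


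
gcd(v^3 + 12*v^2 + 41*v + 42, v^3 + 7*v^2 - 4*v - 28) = v^2 + 9*v + 14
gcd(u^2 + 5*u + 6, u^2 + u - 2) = u + 2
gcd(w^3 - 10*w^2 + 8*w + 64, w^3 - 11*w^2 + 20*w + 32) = w^2 - 12*w + 32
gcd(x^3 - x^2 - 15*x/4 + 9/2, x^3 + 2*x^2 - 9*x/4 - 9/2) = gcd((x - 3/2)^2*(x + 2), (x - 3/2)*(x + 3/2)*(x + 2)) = x^2 + x/2 - 3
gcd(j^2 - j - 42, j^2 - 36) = j + 6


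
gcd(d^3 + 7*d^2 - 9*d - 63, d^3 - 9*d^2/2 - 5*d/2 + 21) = d - 3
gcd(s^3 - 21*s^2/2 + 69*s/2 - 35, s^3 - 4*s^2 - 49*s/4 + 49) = s - 7/2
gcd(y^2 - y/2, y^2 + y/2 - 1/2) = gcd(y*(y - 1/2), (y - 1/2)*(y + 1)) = y - 1/2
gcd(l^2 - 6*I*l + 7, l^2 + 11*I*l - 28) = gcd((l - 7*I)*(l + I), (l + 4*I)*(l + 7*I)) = 1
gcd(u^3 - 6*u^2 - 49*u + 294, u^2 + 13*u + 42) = u + 7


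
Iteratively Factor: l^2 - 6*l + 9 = (l - 3)*(l - 3)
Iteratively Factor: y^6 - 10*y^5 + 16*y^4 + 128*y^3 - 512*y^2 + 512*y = (y + 4)*(y^5 - 14*y^4 + 72*y^3 - 160*y^2 + 128*y) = (y - 2)*(y + 4)*(y^4 - 12*y^3 + 48*y^2 - 64*y) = (y - 4)*(y - 2)*(y + 4)*(y^3 - 8*y^2 + 16*y) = y*(y - 4)*(y - 2)*(y + 4)*(y^2 - 8*y + 16) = y*(y - 4)^2*(y - 2)*(y + 4)*(y - 4)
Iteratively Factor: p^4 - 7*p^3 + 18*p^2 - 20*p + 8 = (p - 2)*(p^3 - 5*p^2 + 8*p - 4) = (p - 2)^2*(p^2 - 3*p + 2) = (p - 2)^2*(p - 1)*(p - 2)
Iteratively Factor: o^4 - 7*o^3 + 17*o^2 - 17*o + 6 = (o - 1)*(o^3 - 6*o^2 + 11*o - 6) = (o - 2)*(o - 1)*(o^2 - 4*o + 3) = (o - 3)*(o - 2)*(o - 1)*(o - 1)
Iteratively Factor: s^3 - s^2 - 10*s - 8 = (s - 4)*(s^2 + 3*s + 2) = (s - 4)*(s + 2)*(s + 1)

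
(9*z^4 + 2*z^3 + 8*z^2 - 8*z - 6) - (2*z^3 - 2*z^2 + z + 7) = 9*z^4 + 10*z^2 - 9*z - 13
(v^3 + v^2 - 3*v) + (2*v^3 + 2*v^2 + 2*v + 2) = 3*v^3 + 3*v^2 - v + 2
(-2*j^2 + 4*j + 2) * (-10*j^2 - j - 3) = 20*j^4 - 38*j^3 - 18*j^2 - 14*j - 6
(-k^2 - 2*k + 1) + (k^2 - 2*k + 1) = 2 - 4*k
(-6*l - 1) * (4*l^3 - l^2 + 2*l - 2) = -24*l^4 + 2*l^3 - 11*l^2 + 10*l + 2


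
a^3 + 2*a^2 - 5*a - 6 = (a - 2)*(a + 1)*(a + 3)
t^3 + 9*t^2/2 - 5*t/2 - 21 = (t - 2)*(t + 3)*(t + 7/2)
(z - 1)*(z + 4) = z^2 + 3*z - 4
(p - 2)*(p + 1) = p^2 - p - 2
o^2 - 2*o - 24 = (o - 6)*(o + 4)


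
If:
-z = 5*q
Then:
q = -z/5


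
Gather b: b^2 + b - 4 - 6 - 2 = b^2 + b - 12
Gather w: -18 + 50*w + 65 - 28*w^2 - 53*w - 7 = -28*w^2 - 3*w + 40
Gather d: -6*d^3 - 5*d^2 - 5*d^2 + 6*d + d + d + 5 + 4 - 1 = -6*d^3 - 10*d^2 + 8*d + 8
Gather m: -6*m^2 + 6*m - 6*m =-6*m^2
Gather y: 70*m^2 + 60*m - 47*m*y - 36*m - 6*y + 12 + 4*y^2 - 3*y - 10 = 70*m^2 + 24*m + 4*y^2 + y*(-47*m - 9) + 2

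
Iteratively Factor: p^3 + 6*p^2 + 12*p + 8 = (p + 2)*(p^2 + 4*p + 4) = (p + 2)^2*(p + 2)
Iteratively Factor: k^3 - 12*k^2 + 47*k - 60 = (k - 5)*(k^2 - 7*k + 12) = (k - 5)*(k - 4)*(k - 3)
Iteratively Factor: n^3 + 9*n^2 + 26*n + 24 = (n + 3)*(n^2 + 6*n + 8) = (n + 2)*(n + 3)*(n + 4)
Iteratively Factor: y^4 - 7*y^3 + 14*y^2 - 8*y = (y - 4)*(y^3 - 3*y^2 + 2*y) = (y - 4)*(y - 1)*(y^2 - 2*y) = y*(y - 4)*(y - 1)*(y - 2)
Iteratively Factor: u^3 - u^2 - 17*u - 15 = (u - 5)*(u^2 + 4*u + 3) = (u - 5)*(u + 1)*(u + 3)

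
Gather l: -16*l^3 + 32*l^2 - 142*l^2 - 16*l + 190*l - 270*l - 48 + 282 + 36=-16*l^3 - 110*l^2 - 96*l + 270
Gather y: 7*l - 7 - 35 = 7*l - 42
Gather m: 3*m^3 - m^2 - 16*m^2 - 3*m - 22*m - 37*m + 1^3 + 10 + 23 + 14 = 3*m^3 - 17*m^2 - 62*m + 48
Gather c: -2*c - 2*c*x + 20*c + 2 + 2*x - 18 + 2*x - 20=c*(18 - 2*x) + 4*x - 36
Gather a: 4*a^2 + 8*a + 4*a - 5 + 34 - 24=4*a^2 + 12*a + 5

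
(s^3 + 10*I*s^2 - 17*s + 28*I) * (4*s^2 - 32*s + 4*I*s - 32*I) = 4*s^5 - 32*s^4 + 44*I*s^4 - 108*s^3 - 352*I*s^3 + 864*s^2 + 44*I*s^2 - 112*s - 352*I*s + 896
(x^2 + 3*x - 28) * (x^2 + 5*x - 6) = x^4 + 8*x^3 - 19*x^2 - 158*x + 168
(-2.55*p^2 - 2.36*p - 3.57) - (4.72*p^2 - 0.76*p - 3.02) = -7.27*p^2 - 1.6*p - 0.55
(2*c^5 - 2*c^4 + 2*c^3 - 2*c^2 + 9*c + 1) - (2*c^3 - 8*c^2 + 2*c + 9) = 2*c^5 - 2*c^4 + 6*c^2 + 7*c - 8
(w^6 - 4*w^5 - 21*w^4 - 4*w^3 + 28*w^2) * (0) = 0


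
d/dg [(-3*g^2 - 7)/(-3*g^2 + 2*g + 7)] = 2*(-3*g^2 - 42*g + 7)/(9*g^4 - 12*g^3 - 38*g^2 + 28*g + 49)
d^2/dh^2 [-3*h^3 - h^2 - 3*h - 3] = -18*h - 2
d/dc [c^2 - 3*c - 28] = 2*c - 3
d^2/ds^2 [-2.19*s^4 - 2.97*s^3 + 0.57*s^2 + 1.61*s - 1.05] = -26.28*s^2 - 17.82*s + 1.14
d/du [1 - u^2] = -2*u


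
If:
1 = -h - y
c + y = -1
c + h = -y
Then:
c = 1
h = 1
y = -2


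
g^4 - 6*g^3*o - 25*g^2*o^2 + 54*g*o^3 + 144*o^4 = (g - 8*o)*(g - 3*o)*(g + 2*o)*(g + 3*o)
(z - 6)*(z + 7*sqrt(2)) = z^2 - 6*z + 7*sqrt(2)*z - 42*sqrt(2)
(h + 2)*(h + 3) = h^2 + 5*h + 6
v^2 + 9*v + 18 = (v + 3)*(v + 6)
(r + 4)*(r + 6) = r^2 + 10*r + 24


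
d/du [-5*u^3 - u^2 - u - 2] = -15*u^2 - 2*u - 1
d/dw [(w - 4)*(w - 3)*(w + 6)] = 3*w^2 - 2*w - 30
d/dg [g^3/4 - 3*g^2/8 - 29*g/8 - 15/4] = 3*g^2/4 - 3*g/4 - 29/8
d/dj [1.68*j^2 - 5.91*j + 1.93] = 3.36*j - 5.91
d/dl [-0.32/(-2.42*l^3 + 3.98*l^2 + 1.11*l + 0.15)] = (-2.3232*l^2 + 2.5472*l + 0.3552)/(-2.42*l^3 + 3.98*l^2 + 1.11*l + 0.15)^2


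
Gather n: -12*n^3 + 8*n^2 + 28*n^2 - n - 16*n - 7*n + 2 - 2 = -12*n^3 + 36*n^2 - 24*n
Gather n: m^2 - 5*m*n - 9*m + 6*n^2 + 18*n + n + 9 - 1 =m^2 - 9*m + 6*n^2 + n*(19 - 5*m) + 8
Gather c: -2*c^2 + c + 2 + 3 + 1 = -2*c^2 + c + 6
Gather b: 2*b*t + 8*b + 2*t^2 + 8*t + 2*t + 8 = b*(2*t + 8) + 2*t^2 + 10*t + 8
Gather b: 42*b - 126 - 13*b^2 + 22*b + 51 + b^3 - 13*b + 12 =b^3 - 13*b^2 + 51*b - 63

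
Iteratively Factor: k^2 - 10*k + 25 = (k - 5)*(k - 5)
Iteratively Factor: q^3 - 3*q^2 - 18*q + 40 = (q + 4)*(q^2 - 7*q + 10) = (q - 2)*(q + 4)*(q - 5)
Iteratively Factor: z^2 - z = (z - 1)*(z)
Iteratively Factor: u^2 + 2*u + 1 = (u + 1)*(u + 1)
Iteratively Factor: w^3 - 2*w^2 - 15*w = (w - 5)*(w^2 + 3*w) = w*(w - 5)*(w + 3)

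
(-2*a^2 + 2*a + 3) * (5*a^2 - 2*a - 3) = -10*a^4 + 14*a^3 + 17*a^2 - 12*a - 9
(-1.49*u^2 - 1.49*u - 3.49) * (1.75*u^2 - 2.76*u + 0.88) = -2.6075*u^4 + 1.5049*u^3 - 3.3063*u^2 + 8.3212*u - 3.0712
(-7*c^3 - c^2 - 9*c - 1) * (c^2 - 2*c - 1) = -7*c^5 + 13*c^4 + 18*c^2 + 11*c + 1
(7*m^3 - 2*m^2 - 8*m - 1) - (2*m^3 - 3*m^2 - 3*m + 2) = 5*m^3 + m^2 - 5*m - 3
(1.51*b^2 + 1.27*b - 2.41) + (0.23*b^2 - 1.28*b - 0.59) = 1.74*b^2 - 0.01*b - 3.0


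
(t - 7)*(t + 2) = t^2 - 5*t - 14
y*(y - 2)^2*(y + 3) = y^4 - y^3 - 8*y^2 + 12*y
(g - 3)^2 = g^2 - 6*g + 9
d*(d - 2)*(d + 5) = d^3 + 3*d^2 - 10*d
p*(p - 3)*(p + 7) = p^3 + 4*p^2 - 21*p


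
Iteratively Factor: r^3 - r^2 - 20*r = (r - 5)*(r^2 + 4*r) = (r - 5)*(r + 4)*(r)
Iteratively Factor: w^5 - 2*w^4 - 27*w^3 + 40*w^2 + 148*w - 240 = (w - 5)*(w^4 + 3*w^3 - 12*w^2 - 20*w + 48) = (w - 5)*(w - 2)*(w^3 + 5*w^2 - 2*w - 24) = (w - 5)*(w - 2)*(w + 4)*(w^2 + w - 6) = (w - 5)*(w - 2)*(w + 3)*(w + 4)*(w - 2)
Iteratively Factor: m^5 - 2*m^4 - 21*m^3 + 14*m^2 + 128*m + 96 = (m - 4)*(m^4 + 2*m^3 - 13*m^2 - 38*m - 24) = (m - 4)*(m + 3)*(m^3 - m^2 - 10*m - 8) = (m - 4)*(m + 1)*(m + 3)*(m^2 - 2*m - 8) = (m - 4)*(m + 1)*(m + 2)*(m + 3)*(m - 4)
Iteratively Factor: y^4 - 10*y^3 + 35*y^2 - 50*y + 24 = (y - 4)*(y^3 - 6*y^2 + 11*y - 6) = (y - 4)*(y - 1)*(y^2 - 5*y + 6) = (y - 4)*(y - 2)*(y - 1)*(y - 3)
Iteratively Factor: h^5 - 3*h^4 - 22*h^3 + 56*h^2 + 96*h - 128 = (h + 2)*(h^4 - 5*h^3 - 12*h^2 + 80*h - 64) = (h + 2)*(h + 4)*(h^3 - 9*h^2 + 24*h - 16) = (h - 1)*(h + 2)*(h + 4)*(h^2 - 8*h + 16) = (h - 4)*(h - 1)*(h + 2)*(h + 4)*(h - 4)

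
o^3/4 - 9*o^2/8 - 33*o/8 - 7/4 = (o/4 + 1/2)*(o - 7)*(o + 1/2)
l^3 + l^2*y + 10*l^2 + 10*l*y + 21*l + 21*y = (l + 3)*(l + 7)*(l + y)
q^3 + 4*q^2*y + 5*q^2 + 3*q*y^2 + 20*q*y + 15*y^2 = (q + 5)*(q + y)*(q + 3*y)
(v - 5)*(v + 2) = v^2 - 3*v - 10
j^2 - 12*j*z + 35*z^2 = (j - 7*z)*(j - 5*z)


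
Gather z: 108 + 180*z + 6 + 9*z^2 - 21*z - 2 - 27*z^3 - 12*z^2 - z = -27*z^3 - 3*z^2 + 158*z + 112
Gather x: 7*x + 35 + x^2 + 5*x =x^2 + 12*x + 35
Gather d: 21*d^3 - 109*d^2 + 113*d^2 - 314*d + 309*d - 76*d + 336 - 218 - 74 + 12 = 21*d^3 + 4*d^2 - 81*d + 56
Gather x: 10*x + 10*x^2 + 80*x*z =10*x^2 + x*(80*z + 10)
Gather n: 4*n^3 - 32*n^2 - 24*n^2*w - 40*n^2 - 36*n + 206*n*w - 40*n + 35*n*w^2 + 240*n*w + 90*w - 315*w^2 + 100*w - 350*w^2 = 4*n^3 + n^2*(-24*w - 72) + n*(35*w^2 + 446*w - 76) - 665*w^2 + 190*w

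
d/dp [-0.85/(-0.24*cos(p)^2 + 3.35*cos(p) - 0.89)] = (0.408*cos(p) - 2.8475)*sin(p)/(0.24*cos(p)^2 - 3.35*cos(p) + 0.89)^2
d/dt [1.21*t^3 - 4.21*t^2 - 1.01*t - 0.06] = 3.63*t^2 - 8.42*t - 1.01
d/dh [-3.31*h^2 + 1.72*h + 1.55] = 1.72 - 6.62*h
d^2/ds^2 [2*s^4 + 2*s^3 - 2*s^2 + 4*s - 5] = 24*s^2 + 12*s - 4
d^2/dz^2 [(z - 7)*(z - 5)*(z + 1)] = 6*z - 22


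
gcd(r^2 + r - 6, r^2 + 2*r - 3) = r + 3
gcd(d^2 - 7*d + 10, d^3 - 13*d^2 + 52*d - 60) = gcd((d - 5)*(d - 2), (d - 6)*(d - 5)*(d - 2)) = d^2 - 7*d + 10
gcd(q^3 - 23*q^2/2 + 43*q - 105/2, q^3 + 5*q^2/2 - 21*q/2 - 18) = q - 3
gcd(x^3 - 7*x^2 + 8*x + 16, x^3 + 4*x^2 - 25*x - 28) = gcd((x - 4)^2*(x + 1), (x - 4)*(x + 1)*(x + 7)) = x^2 - 3*x - 4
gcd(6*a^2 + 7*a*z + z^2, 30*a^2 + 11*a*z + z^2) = 6*a + z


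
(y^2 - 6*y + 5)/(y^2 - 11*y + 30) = (y - 1)/(y - 6)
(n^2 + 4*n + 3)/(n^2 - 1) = (n + 3)/(n - 1)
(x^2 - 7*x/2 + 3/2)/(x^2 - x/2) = (x - 3)/x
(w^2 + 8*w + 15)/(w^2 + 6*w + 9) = (w + 5)/(w + 3)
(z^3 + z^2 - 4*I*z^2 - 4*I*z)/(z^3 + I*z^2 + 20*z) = (z + 1)/(z + 5*I)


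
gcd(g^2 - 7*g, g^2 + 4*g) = g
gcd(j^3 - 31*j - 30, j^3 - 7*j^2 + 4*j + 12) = j^2 - 5*j - 6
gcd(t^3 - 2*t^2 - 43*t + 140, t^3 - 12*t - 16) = t - 4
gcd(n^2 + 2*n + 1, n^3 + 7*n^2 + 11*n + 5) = n^2 + 2*n + 1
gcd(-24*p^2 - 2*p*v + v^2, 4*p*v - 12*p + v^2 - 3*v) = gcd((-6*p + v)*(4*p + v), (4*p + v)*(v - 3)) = 4*p + v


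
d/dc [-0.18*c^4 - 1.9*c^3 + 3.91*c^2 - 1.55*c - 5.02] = -0.72*c^3 - 5.7*c^2 + 7.82*c - 1.55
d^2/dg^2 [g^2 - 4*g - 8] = 2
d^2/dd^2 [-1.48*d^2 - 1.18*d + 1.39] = -2.96000000000000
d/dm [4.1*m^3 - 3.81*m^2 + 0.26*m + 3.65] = 12.3*m^2 - 7.62*m + 0.26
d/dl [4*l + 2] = 4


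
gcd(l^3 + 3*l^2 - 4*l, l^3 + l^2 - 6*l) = l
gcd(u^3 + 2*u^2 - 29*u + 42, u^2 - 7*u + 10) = u - 2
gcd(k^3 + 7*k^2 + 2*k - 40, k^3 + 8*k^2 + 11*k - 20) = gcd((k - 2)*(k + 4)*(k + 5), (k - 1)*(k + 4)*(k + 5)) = k^2 + 9*k + 20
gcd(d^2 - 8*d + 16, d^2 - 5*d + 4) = d - 4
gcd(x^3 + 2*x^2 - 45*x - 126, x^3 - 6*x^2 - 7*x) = x - 7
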